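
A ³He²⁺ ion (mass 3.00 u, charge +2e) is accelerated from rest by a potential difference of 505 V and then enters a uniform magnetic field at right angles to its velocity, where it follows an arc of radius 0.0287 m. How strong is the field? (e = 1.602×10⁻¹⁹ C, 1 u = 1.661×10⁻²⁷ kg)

B ≈ 0.138 T

v = √(2|q|V/m) = √(2·3.204×10⁻¹⁹·505/4.983×10⁻²⁷) ≈ 2.548×10⁵ m/s.
B = mv/(|q|r) = (4.983×10⁻²⁷)(2.548×10⁵)/((3.204×10⁻¹⁹)(0.0287)) ≈ 0.138 T.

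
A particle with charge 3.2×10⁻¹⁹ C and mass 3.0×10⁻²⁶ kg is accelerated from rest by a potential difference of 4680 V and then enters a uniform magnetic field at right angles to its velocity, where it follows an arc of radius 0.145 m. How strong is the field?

v = √(2|q|V/m) = √(2·3.2×10⁻¹⁹·4680/3.0×10⁻²⁶) ≈ 3.160×10⁵ m/s.
B = mv/(|q|r) = (3.0×10⁻²⁶)(3.160×10⁵)/((3.2×10⁻¹⁹)(0.145)) ≈ 0.204 T.

B ≈ 0.204 T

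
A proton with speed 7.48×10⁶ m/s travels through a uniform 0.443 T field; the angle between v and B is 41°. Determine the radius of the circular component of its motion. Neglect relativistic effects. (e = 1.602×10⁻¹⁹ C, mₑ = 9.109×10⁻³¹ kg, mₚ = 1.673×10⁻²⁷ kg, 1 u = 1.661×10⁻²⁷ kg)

r ≈ 0.116 m

v⊥ = v sinθ = 7.48×10⁶·sin41° ≈ 4.907×10⁶ m/s.
r = m v⊥/(|q|B) = (1.673×10⁻²⁷)(4.907×10⁶)/((1.602×10⁻¹⁹)(0.443)) ≈ 0.116 m.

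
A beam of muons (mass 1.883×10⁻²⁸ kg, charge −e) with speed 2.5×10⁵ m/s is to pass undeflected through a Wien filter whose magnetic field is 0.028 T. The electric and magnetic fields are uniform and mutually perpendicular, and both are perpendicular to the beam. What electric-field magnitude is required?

E = 7000 V/m

For straight-line motion qE = qvB, so E = vB.
E = 2.5×10⁵ × 0.028 = 7000 V/m.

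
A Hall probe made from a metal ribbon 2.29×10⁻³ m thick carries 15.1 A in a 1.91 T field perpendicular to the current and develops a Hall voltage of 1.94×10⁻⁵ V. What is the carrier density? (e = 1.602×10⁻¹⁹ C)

n ≈ 4.05×10²⁷ m⁻³

From V_H = IB/(n e t), n = IB/(V_H e t).
n = (15.1)(1.91)/((1.94×10⁻⁵)(1.602×10⁻¹⁹)(2.29×10⁻³)) ≈ 4.05×10²⁷ m⁻³.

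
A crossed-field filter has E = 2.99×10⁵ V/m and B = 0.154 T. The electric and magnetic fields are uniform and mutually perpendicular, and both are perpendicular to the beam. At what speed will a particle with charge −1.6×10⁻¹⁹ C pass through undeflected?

For undeflected motion the electric and magnetic forces balance: qE = qvB.
v = E/B = 2.99×10⁵/0.154 = 1.94×10⁶ m/s.
The result is independent of the particle's charge and mass.

v = 1.94×10⁶ m/s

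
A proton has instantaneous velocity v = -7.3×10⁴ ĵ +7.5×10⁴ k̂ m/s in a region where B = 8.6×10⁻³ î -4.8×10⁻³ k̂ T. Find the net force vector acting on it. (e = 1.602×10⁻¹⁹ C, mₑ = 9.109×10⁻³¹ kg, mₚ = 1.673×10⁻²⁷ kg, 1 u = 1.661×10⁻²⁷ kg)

F ≈ (5.61×10⁻¹⁷, 1.03×10⁻¹⁶, 1.01×10⁻¹⁶) N

v×B = (350, 645, 628) N/C.
F = q v×B = (1.602×10⁻¹⁹ C)·(350, 645, 628) = (5.61×10⁻¹⁷, 1.03×10⁻¹⁶, 1.01×10⁻¹⁶) N.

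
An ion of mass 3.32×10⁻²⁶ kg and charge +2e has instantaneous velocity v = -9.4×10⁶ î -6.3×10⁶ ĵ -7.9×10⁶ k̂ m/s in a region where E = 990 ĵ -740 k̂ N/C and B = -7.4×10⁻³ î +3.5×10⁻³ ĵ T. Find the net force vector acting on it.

F ≈ (8.86×10⁻¹⁵, 1.90×10⁻¹⁴, -2.57×10⁻¹⁴) N

v×B = (2.76×10⁴, 5.85×10⁴, -7.95×10⁴) N/C.
E + v×B = (2.76×10⁴, 5.94×10⁴, -8.03×10⁴) N/C.
F = q(E + v×B) = (3.204×10⁻¹⁹ C)·(2.76×10⁴, 5.94×10⁴, -8.03×10⁴) = (8.86×10⁻¹⁵, 1.90×10⁻¹⁴, -2.57×10⁻¹⁴) N.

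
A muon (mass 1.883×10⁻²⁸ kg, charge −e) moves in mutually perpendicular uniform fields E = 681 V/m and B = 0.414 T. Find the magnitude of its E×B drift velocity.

v_d ≈ 1640 m/s

The E×B drift speed is v_d = E/B.
v_d = 681/0.414 = 1640 m/s.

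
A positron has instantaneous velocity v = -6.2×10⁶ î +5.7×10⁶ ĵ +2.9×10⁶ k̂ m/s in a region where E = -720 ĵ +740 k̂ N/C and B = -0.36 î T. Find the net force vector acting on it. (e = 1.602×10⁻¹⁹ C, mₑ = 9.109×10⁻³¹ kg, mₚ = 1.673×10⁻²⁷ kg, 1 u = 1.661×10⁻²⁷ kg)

F ≈ (0, -1.67×10⁻¹³, 3.29×10⁻¹³) N

v×B = (0, -1.04×10⁶, 2.05×10⁶) N/C.
E + v×B = (0, -1.04×10⁶, 2.05×10⁶) N/C.
F = q(E + v×B) = (1.602×10⁻¹⁹ C)·(0, -1.04×10⁶, 2.05×10⁶) = (0, -1.67×10⁻¹³, 3.29×10⁻¹³) N.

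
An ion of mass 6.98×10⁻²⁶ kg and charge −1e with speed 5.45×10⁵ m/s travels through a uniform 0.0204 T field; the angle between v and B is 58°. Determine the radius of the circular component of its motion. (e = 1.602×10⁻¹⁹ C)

r ≈ 9.87 m

v⊥ = v sinθ = 5.45×10⁵·sin58° ≈ 4.622×10⁵ m/s.
r = m v⊥/(|q|B) = (6.98×10⁻²⁶)(4.622×10⁵)/((1.602×10⁻¹⁹)(0.0204)) ≈ 9.87 m.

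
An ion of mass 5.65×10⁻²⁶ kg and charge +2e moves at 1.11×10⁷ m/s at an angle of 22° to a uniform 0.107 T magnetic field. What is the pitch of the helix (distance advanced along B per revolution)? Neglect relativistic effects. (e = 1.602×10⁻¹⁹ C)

v∥ = v cosθ = 1.11×10⁷·cos22° ≈ 1.029×10⁷ m/s.
T = 2πm/(|q|B) = 2π(5.65×10⁻²⁶)/((3.204×10⁻¹⁹)(0.107)) ≈ 1.036×10⁻⁵ s.
pitch = v∥ T = (1.029×10⁷)(1.036×10⁻⁵) ≈ 107 m.

p ≈ 107 m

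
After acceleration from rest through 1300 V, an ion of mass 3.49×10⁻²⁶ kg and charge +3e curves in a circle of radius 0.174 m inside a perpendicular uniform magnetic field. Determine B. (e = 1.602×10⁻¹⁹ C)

B ≈ 0.0790 T

v = √(2|q|V/m) = √(2·4.806×10⁻¹⁹·1300/3.49×10⁻²⁶) ≈ 1.892×10⁵ m/s.
B = mv/(|q|r) = (3.49×10⁻²⁶)(1.892×10⁵)/((4.806×10⁻¹⁹)(0.174)) ≈ 0.0790 T.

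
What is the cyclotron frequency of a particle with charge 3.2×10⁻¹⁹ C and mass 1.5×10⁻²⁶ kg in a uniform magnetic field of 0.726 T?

f = |q|B/(2πm).
f = (3.2×10⁻¹⁹)(0.726)/(2π·1.5×10⁻²⁶) ≈ 2.46×10⁶ Hz.

f ≈ 2.46×10⁶ Hz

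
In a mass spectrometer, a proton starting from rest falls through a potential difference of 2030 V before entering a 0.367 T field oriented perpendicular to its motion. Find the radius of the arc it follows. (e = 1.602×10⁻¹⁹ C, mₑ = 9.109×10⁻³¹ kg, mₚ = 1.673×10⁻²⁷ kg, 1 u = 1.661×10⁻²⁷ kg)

r ≈ 0.0177 m

Acceleration: |q|V = ½mv² ⇒ v = √(2|q|V/m) = √(2·1.602×10⁻¹⁹·2030/1.673×10⁻²⁷) ≈ 6.235×10⁵ m/s.
In the field: r = mv/(|q|B) = (1.673×10⁻²⁷)(6.235×10⁵)/((1.602×10⁻¹⁹)(0.367)) ≈ 0.0177 m.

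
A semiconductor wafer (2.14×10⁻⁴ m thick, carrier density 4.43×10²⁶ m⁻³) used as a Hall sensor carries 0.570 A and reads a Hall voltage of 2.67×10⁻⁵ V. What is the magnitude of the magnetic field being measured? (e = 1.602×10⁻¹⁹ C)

B ≈ 0.711 T

From V_H = IB/(n e t), B = V_H n e t / I.
B = (2.67×10⁻⁵)(4.43×10²⁶)(1.602×10⁻¹⁹)(2.14×10⁻⁴)/0.570 ≈ 0.711 T.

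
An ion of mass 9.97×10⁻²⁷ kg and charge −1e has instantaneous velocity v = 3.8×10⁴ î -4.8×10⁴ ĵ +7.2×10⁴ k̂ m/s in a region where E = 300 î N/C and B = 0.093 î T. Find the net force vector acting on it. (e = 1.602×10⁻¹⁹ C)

F ≈ (-4.81×10⁻¹⁷, -1.07×10⁻¹⁵, -7.15×10⁻¹⁶) N

v×B = (0, 6700, 4460) N/C.
E + v×B = (300, 6700, 4460) N/C.
F = q(E + v×B) = (−1.602×10⁻¹⁹ C)·(300, 6700, 4460) = (-4.81×10⁻¹⁷, -1.07×10⁻¹⁵, -7.15×10⁻¹⁶) N.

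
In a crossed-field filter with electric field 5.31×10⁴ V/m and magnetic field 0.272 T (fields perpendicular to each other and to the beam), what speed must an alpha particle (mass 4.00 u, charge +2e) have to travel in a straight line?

v = 1.95×10⁵ m/s

For undeflected motion the electric and magnetic forces balance: qE = qvB.
v = E/B = 5.31×10⁴/0.272 = 1.95×10⁵ m/s.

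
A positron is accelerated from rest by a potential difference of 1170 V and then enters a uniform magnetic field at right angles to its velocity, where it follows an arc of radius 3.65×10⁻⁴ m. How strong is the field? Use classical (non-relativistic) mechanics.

B ≈ 0.316 T

v = √(2|q|V/m) = √(2·1.602×10⁻¹⁹·1170/9.109×10⁻³¹) ≈ 2.029×10⁷ m/s.
B = mv/(|q|r) = (9.109×10⁻³¹)(2.029×10⁷)/((1.602×10⁻¹⁹)(3.65×10⁻⁴)) ≈ 0.316 T.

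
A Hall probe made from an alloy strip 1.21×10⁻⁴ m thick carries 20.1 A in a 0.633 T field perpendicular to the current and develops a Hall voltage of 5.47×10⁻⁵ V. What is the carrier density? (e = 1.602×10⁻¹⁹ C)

From V_H = IB/(n e t), n = IB/(V_H e t).
n = (20.1)(0.633)/((5.47×10⁻⁵)(1.602×10⁻¹⁹)(1.21×10⁻⁴)) ≈ 1.20×10²⁸ m⁻³.

n ≈ 1.20×10²⁸ m⁻³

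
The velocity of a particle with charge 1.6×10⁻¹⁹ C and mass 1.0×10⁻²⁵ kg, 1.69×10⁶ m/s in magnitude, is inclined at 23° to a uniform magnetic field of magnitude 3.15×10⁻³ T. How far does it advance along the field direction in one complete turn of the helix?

v∥ = v cosθ = 1.69×10⁶·cos23° ≈ 1.556×10⁶ m/s.
T = 2πm/(|q|B) = 2π(1.0×10⁻²⁵)/((1.6×10⁻¹⁹)(3.15×10⁻³)) ≈ 1.247×10⁻³ s.
pitch = v∥ T = (1.556×10⁶)(1.247×10⁻³) ≈ 1940 m.

p ≈ 1940 m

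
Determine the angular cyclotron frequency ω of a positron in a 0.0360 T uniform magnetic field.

ω = |q|B/m.
ω = (1.602×10⁻¹⁹)(0.0360)/9.109×10⁻³¹ ≈ 6.33×10⁹ rad/s.

ω ≈ 6.33×10⁹ rad/s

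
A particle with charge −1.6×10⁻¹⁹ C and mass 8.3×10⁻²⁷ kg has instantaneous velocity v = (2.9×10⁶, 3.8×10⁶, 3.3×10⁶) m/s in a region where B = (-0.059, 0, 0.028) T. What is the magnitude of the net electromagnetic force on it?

|F| ≈ 5.94×10⁻¹⁴ N

v×B = (1.06×10⁵, -2.76×10⁵, 2.24×10⁵) N/C.
F = q v×B = (−1.6×10⁻¹⁹ C)·(1.06×10⁵, -2.76×10⁵, 2.24×10⁵) = (-1.70×10⁻¹⁴, 4.41×10⁻¹⁴, -3.59×10⁻¹⁴) N.
|F| = 5.94×10⁻¹⁴ N.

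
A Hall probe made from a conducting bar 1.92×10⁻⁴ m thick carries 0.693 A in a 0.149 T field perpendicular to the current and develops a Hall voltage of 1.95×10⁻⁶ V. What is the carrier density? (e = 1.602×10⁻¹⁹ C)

n ≈ 1.72×10²⁷ m⁻³

From V_H = IB/(n e t), n = IB/(V_H e t).
n = (0.693)(0.149)/((1.95×10⁻⁶)(1.602×10⁻¹⁹)(1.92×10⁻⁴)) ≈ 1.72×10²⁷ m⁻³.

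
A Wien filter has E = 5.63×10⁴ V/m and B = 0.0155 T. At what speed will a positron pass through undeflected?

For undeflected motion the electric and magnetic forces balance: qE = qvB.
v = E/B = 5.63×10⁴/0.0155 = 3.63×10⁶ m/s.

v = 3.63×10⁶ m/s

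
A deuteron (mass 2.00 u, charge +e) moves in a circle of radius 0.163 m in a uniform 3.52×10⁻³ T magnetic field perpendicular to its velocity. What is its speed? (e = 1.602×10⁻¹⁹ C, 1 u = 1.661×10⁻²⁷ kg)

From |q|vB = mv²/r, v = |q|Br/m.
v = (1.602×10⁻¹⁹)(3.52×10⁻³)(0.163)/3.322×10⁻²⁷ ≈ 2.77×10⁴ m/s.

v ≈ 2.77×10⁴ m/s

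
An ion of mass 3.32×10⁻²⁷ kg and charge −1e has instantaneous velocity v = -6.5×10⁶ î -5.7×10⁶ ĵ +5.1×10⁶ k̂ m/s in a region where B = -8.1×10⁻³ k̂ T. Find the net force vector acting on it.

F ≈ (-7.40×10⁻¹⁵, 8.43×10⁻¹⁵, 0) N

v×B = (4.62×10⁴, -5.26×10⁴, 0) N/C.
F = q v×B = (−1.602×10⁻¹⁹ C)·(4.62×10⁴, -5.26×10⁴, 0) = (-7.40×10⁻¹⁵, 8.43×10⁻¹⁵, 0) N.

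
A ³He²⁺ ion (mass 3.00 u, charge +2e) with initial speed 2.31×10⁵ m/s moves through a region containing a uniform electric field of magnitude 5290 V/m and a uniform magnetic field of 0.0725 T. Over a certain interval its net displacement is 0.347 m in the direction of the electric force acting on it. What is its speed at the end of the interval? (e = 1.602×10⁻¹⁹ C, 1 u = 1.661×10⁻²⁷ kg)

B does no work; ΔKE = |q|E d.
½mv_f² = ½mv₀² + |q|Ed = ½(4.983×10⁻²⁷)(2.31×10⁵)² + (3.204×10⁻¹⁹)(5290)(0.347) ≈ 1.329×10⁻¹⁶ J + 5.881×10⁻¹⁶ J ≈ 7.211×10⁻¹⁶ J.
v_f = √(2·7.211×10⁻¹⁶/4.983×10⁻²⁷) ≈ 5.38×10⁵ m/s.

v_f ≈ 5.38×10⁵ m/s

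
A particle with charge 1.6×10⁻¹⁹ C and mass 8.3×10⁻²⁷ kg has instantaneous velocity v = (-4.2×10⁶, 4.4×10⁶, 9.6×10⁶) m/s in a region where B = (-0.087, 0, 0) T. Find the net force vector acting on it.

F ≈ (0, -1.34×10⁻¹³, 6.12×10⁻¹⁴) N

v×B = (0, -8.35×10⁵, 3.83×10⁵) N/C.
F = q v×B = (1.6×10⁻¹⁹ C)·(0, -8.35×10⁵, 3.83×10⁵) = (0, -1.34×10⁻¹³, 6.12×10⁻¹⁴) N.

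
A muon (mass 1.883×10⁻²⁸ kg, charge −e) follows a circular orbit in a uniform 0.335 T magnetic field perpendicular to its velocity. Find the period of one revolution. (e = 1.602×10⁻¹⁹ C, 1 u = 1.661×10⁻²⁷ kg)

The cyclotron period depends only on m, q, B: T = 2πm/(|q|B).
T = 2π(1.883×10⁻²⁸)/((1.602×10⁻¹⁹)(0.335)) ≈ 2.20×10⁻⁸ s.

T ≈ 2.20×10⁻⁸ s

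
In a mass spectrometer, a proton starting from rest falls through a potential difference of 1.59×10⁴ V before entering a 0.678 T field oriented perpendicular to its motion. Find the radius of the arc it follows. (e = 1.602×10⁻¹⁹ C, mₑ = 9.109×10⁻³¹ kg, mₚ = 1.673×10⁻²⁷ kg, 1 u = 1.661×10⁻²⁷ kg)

Acceleration: |q|V = ½mv² ⇒ v = √(2|q|V/m) = √(2·1.602×10⁻¹⁹·1.59×10⁴/1.673×10⁻²⁷) ≈ 1.745×10⁶ m/s.
In the field: r = mv/(|q|B) = (1.673×10⁻²⁷)(1.745×10⁶)/((1.602×10⁻¹⁹)(0.678)) ≈ 0.0269 m.

r ≈ 0.0269 m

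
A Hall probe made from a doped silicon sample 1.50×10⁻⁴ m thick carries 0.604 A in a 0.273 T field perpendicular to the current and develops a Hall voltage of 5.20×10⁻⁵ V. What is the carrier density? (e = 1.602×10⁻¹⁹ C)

From V_H = IB/(n e t), n = IB/(V_H e t).
n = (0.604)(0.273)/((5.20×10⁻⁵)(1.602×10⁻¹⁹)(1.50×10⁻⁴)) ≈ 1.32×10²⁶ m⁻³.

n ≈ 1.32×10²⁶ m⁻³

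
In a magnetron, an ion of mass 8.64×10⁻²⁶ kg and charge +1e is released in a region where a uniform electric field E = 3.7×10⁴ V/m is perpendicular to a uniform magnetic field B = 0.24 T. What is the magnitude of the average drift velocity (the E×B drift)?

In crossed fields the guiding centre drifts at v_d = |E×B|/B² = E/B, independent of charge and mass.
v_d = 3.7×10⁴/0.24 = 1.5×10⁵ m/s.

v_d ≈ 1.5×10⁵ m/s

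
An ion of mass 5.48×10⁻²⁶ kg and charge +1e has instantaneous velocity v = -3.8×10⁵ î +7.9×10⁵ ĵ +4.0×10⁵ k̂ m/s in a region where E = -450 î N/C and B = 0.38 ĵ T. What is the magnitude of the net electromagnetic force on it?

|F| ≈ 3.36×10⁻¹⁴ N

v×B = (-1.52×10⁵, 0, -1.44×10⁵) N/C.
E + v×B = (-1.52×10⁵, 0, -1.44×10⁵) N/C.
F = q(E + v×B) = (1.602×10⁻¹⁹ C)·(-1.52×10⁵, 0, -1.44×10⁵) = (-2.44×10⁻¹⁴, 0, -2.31×10⁻¹⁴) N.
|F| = 3.36×10⁻¹⁴ N.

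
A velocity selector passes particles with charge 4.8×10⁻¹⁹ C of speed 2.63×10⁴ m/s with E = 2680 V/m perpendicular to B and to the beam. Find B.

B = 0.102 T

Balance of forces in the selector: qE = qvB ⇒ B = E/v.
B = 2680/2.63×10⁴ = 0.102 T.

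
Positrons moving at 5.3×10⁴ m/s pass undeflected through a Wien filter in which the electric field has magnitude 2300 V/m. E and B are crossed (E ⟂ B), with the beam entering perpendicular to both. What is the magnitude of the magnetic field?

Balance of forces in the selector: qE = qvB ⇒ B = E/v.
B = 2300/5.3×10⁴ = 0.043 T.

B = 0.043 T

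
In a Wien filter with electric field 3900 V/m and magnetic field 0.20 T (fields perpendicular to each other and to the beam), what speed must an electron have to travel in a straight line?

Zero net Lorentz force requires |qE| = |q v×B|, i.e. E = vB.
v = E/B = 3900/0.20 = 2.0×10⁴ m/s.

v = 2.0×10⁴ m/s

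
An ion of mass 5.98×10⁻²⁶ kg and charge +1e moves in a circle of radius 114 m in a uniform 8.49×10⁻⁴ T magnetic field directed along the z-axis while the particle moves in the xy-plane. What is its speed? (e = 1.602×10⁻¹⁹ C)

v ≈ 2.59×10⁵ m/s

From |q|vB = mv²/r, v = |q|Br/m.
v = (1.602×10⁻¹⁹)(8.49×10⁻⁴)(114)/5.98×10⁻²⁶ ≈ 2.59×10⁵ m/s.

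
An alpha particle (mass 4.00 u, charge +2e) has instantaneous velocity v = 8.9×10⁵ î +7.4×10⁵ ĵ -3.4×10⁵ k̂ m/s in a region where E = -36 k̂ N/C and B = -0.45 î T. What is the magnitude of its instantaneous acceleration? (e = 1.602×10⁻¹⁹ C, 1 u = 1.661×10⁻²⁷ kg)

|a| ≈ 1.77×10¹³ m/s²

v×B = (0, 1.53×10⁵, 3.33×10⁵) N/C.
E + v×B = (0, 1.53×10⁵, 3.33×10⁵) N/C.
F = q(E + v×B) = (3.204×10⁻¹⁹ C)·(0, 1.53×10⁵, 3.33×10⁵) = (0, 4.90×10⁻¹⁴, 1.07×10⁻¹³) N.
|a| = |F|/m = 1.174×10⁻¹³/6.644×10⁻²⁷ ≈ 1.77×10¹³ m/s².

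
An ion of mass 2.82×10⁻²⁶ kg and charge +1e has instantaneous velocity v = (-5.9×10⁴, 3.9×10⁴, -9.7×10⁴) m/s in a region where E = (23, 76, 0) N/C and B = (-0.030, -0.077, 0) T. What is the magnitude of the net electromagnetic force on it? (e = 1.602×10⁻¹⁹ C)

|F| ≈ 1.58×10⁻¹⁵ N

v×B = (-7470, 2910, 5710) N/C.
E + v×B = (-7450, 2990, 5710) N/C.
F = q(E + v×B) = (1.602×10⁻¹⁹ C)·(-7450, 2990, 5710) = (-1.19×10⁻¹⁵, 4.78×10⁻¹⁶, 9.15×10⁻¹⁶) N.
|F| = 1.58×10⁻¹⁵ N.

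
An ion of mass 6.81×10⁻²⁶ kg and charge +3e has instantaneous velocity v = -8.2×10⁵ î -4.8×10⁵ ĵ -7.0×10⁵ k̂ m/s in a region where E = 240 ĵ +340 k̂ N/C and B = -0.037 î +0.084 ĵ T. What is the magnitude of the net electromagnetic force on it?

|F| ≈ 5.17×10⁻¹⁴ N

v×B = (5.88×10⁴, 2.59×10⁴, -8.66×10⁴) N/C.
E + v×B = (5.88×10⁴, 2.61×10⁴, -8.63×10⁴) N/C.
F = q(E + v×B) = (4.806×10⁻¹⁹ C)·(5.88×10⁴, 2.61×10⁴, -8.63×10⁴) = (2.83×10⁻¹⁴, 1.26×10⁻¹⁴, -4.15×10⁻¹⁴) N.
|F| = 5.17×10⁻¹⁴ N.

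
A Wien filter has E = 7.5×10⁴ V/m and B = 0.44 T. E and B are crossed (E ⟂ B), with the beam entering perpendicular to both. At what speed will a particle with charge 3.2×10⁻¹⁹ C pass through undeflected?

v = 1.7×10⁵ m/s

Zero net Lorentz force requires |qE| = |q v×B|, i.e. E = vB.
v = E/B = 7.5×10⁴/0.44 = 1.7×10⁵ m/s.
The result is independent of the particle's charge and mass.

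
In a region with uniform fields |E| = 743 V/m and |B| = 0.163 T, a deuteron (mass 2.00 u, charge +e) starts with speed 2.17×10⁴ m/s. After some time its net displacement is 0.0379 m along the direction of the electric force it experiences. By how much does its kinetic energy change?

ΔKE ≈ 4.51×10⁻¹⁸ J

The magnetic force is always ⟂ v and does no work; only the electric force changes KE.
ΔKE = F_E · d = |q|E d = (1.602×10⁻¹⁹)(743)(0.0379) ≈ 4.51×10⁻¹⁸ J.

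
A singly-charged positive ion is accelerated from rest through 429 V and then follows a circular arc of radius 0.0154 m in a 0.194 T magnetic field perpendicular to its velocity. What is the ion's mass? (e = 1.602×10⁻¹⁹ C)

Combine |q|V = ½mv² and r = mv/(|q|B): eliminate v to get m = qB²r²/(2V).
m = (1.602×10⁻¹⁹)(0.194)²(0.0154)²/(2·429) ≈ 1.67×10⁻²⁷ kg.

m ≈ 1.67×10⁻²⁷ kg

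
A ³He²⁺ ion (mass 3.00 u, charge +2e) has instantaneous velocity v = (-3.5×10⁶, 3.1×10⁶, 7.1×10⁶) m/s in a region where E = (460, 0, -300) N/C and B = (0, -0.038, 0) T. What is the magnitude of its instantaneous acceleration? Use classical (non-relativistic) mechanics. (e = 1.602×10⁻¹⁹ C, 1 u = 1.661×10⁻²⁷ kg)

|a| ≈ 1.94×10¹³ m/s²

v×B = (2.70×10⁵, 0, 1.33×10⁵) N/C.
E + v×B = (2.70×10⁵, 0, 1.33×10⁵) N/C.
F = q(E + v×B) = (3.204×10⁻¹⁹ C)·(2.70×10⁵, 0, 1.33×10⁵) = (8.66×10⁻¹⁴, 0, 4.25×10⁻¹⁴) N.
|a| = |F|/m = 9.647×10⁻¹⁴/4.983×10⁻²⁷ ≈ 1.94×10¹³ m/s².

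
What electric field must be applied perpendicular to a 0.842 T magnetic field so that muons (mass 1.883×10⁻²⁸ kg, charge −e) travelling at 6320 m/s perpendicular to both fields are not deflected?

E = 5320 V/m

For straight-line motion qE = qvB, so E = vB.
E = 6320 × 0.842 = 5320 V/m.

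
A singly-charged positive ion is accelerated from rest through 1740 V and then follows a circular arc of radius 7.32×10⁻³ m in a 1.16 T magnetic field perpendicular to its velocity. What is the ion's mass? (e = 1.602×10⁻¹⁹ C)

m ≈ 3.32×10⁻²⁷ kg

Combine |q|V = ½mv² and r = mv/(|q|B): eliminate v to get m = qB²r²/(2V).
m = (1.602×10⁻¹⁹)(1.16)²(7.32×10⁻³)²/(2·1740) ≈ 3.32×10⁻²⁷ kg.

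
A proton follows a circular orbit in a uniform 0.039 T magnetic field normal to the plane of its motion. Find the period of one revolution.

The cyclotron period depends only on m, q, B: T = 2πm/(|q|B).
T = 2π(1.673×10⁻²⁷)/((1.602×10⁻¹⁹)(0.039)) ≈ 1.7×10⁻⁶ s.

T ≈ 1.7×10⁻⁶ s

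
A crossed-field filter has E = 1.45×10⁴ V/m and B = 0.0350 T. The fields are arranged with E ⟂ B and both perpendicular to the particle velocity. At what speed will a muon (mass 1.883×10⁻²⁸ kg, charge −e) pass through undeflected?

v = 4.14×10⁵ m/s

For undeflected motion the electric and magnetic forces balance: qE = qvB.
v = E/B = 1.45×10⁴/0.0350 = 4.14×10⁵ m/s.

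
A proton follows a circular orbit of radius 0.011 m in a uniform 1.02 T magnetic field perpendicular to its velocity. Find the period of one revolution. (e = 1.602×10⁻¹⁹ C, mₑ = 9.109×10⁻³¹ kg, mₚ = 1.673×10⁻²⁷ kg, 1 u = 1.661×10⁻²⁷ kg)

The cyclotron period depends only on m, q, B: T = 2πm/(|q|B).
T = 2π(1.673×10⁻²⁷)/((1.602×10⁻¹⁹)(1.02)) ≈ 6.43×10⁻⁸ s.

T ≈ 6.43×10⁻⁸ s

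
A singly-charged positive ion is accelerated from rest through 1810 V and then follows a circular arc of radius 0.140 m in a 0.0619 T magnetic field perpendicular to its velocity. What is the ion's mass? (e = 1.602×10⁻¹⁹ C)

Combine |q|V = ½mv² and r = mv/(|q|B): eliminate v to get m = qB²r²/(2V).
m = (1.602×10⁻¹⁹)(0.0619)²(0.140)²/(2·1810) ≈ 3.32×10⁻²⁷ kg.

m ≈ 3.32×10⁻²⁷ kg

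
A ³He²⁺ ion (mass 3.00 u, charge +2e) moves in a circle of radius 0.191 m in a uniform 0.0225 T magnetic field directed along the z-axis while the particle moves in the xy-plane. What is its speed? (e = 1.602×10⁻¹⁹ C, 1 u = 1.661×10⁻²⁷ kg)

v ≈ 2.76×10⁵ m/s

From |q|vB = mv²/r, v = |q|Br/m.
v = (3.204×10⁻¹⁹)(0.0225)(0.191)/4.983×10⁻²⁷ ≈ 2.76×10⁵ m/s.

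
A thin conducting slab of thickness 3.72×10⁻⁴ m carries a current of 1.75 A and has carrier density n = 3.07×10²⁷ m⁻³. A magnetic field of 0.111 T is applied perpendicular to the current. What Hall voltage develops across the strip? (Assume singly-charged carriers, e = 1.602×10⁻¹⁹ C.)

V_H ≈ 1.06×10⁻⁶ V

V_H = IB/(n e t).
V_H = (1.75)(0.111)/((3.07×10²⁷)(1.602×10⁻¹⁹)(3.72×10⁻⁴)) ≈ 1.06×10⁻⁶ V.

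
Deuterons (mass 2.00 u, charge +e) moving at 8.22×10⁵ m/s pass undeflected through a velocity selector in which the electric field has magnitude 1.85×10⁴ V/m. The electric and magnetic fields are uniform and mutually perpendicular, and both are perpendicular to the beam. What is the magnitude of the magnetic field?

B = 0.0225 T

Balance of forces in the selector: qE = qvB ⇒ B = E/v.
B = 1.85×10⁴/8.22×10⁵ = 0.0225 T.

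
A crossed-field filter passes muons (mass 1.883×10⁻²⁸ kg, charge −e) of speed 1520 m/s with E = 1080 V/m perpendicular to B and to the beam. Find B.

B = 0.711 T

Balance of forces in the selector: qE = qvB ⇒ B = E/v.
B = 1080/1520 = 0.711 T.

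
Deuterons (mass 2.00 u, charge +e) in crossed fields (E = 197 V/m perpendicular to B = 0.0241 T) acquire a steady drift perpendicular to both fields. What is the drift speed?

v_d ≈ 8170 m/s

The steady drift has the magnetic force balancing the electric force, so v_d = E/B.
v_d = 197/0.0241 = 8170 m/s.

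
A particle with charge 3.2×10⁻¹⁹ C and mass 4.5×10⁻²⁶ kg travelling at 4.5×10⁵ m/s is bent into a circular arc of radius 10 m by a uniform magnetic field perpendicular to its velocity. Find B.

From |q|vB = mv²/r, B = mv/(|q|r).
B = (4.5×10⁻²⁶)(4.5×10⁵)/((3.2×10⁻¹⁹)(10)) ≈ 6.3×10⁻³ T.

B ≈ 6.3×10⁻³ T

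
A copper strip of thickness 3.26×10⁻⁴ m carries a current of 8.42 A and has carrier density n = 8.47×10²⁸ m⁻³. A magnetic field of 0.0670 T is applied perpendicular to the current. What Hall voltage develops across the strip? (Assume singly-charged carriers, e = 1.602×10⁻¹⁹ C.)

V_H = IB/(n e t).
V_H = (8.42)(0.0670)/((8.47×10²⁸)(1.602×10⁻¹⁹)(3.26×10⁻⁴)) ≈ 1.28×10⁻⁷ V.

V_H ≈ 1.28×10⁻⁷ V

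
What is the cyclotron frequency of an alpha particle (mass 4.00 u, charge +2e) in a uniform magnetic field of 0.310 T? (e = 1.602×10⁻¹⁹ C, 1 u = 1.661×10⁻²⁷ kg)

f ≈ 2.38×10⁶ Hz

f = |q|B/(2πm).
f = (3.204×10⁻¹⁹)(0.310)/(2π·6.644×10⁻²⁷) ≈ 2.38×10⁶ Hz.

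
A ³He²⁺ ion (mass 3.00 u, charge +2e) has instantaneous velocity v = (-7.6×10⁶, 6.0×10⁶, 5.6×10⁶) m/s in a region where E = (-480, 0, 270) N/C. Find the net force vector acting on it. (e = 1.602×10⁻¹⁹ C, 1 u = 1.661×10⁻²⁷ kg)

F ≈ (-1.54×10⁻¹⁶, 0, 8.65×10⁻¹⁷) N

Only an electric field acts, so F = qE = (3.204×10⁻¹⁹ C)·(-480, 0, 270) = (-1.54×10⁻¹⁶, 0, 8.65×10⁻¹⁷) N.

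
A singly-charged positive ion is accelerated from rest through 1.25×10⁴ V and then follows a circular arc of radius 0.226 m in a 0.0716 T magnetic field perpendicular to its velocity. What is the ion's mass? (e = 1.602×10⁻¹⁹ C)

m ≈ 1.68×10⁻²⁷ kg

Combine |q|V = ½mv² and r = mv/(|q|B): eliminate v to get m = qB²r²/(2V).
m = (1.602×10⁻¹⁹)(0.0716)²(0.226)²/(2·1.25×10⁴) ≈ 1.68×10⁻²⁷ kg.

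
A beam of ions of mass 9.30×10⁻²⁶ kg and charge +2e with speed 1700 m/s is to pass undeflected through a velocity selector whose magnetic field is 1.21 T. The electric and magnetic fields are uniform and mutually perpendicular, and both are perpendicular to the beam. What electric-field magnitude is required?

For straight-line motion qE = qvB, so E = vB.
E = 1700 × 1.21 = 2060 V/m.

E = 2060 V/m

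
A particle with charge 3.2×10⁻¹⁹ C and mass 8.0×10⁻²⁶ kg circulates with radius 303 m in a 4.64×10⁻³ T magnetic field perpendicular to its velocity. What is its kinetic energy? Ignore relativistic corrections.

v = |q|Br/m, then KE = ½mv² = (qBr)²/(2m).
v = (3.2×10⁻¹⁹)(4.64×10⁻³)(303)/8.0×10⁻²⁶ ≈ 5.624×10⁶ m/s.
KE = ½(8.0×10⁻²⁶)(5.624×10⁶)² ≈ 1.27×10⁻¹² J = 7.90×10⁶ eV.

KE ≈ 7.90×10⁶ eV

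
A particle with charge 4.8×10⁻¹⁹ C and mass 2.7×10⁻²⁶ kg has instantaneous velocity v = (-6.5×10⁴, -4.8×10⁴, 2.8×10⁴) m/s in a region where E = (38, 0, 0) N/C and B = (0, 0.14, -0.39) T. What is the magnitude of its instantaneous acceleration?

|a| ≈ 5.47×10¹¹ m/s²

v×B = (1.48×10⁴, -2.54×10⁴, -9100) N/C.
E + v×B = (1.48×10⁴, -2.54×10⁴, -9100) N/C.
F = q(E + v×B) = (4.8×10⁻¹⁹ C)·(1.48×10⁴, -2.54×10⁴, -9100) = (7.12×10⁻¹⁵, -1.22×10⁻¹⁴, -4.37×10⁻¹⁵) N.
|a| = |F|/m = 1.476×10⁻¹⁴/2.7×10⁻²⁶ ≈ 5.47×10¹¹ m/s².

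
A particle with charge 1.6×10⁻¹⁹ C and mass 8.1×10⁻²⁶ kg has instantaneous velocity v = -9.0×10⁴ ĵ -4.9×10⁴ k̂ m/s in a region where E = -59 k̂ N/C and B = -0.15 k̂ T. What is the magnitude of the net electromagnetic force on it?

|F| ≈ 2.16×10⁻¹⁵ N

v×B = (1.35×10⁴, 0, 0) N/C.
E + v×B = (1.35×10⁴, 0, -59.0) N/C.
F = q(E + v×B) = (1.6×10⁻¹⁹ C)·(1.35×10⁴, 0, -59.0) = (2.16×10⁻¹⁵, 0, -9.44×10⁻¹⁸) N.
|F| = 2.16×10⁻¹⁵ N.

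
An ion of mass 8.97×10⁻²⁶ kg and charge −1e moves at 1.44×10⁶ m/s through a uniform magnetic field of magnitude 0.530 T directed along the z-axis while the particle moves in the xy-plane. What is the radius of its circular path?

The magnetic force provides the centripetal force: |q|vB = mv²/r.
r = mv/(|q|B) = (8.97×10⁻²⁶)(1.44×10⁶)/((1.602×10⁻¹⁹)(0.530)) ≈ 1.52 m.

r ≈ 1.52 m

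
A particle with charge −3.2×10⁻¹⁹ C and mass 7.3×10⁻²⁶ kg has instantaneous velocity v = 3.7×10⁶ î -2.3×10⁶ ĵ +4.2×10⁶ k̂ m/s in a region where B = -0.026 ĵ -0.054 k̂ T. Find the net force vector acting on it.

v×B = (2.33×10⁵, 2.00×10⁵, -9.62×10⁴) N/C.
F = q v×B = (−3.2×10⁻¹⁹ C)·(2.33×10⁵, 2.00×10⁵, -9.62×10⁴) = (-7.47×10⁻¹⁴, -6.39×10⁻¹⁴, 3.08×10⁻¹⁴) N.

F ≈ (-7.47×10⁻¹⁴, -6.39×10⁻¹⁴, 3.08×10⁻¹⁴) N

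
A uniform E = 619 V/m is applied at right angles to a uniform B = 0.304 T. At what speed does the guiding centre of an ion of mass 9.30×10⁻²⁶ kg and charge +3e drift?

The steady drift has the magnetic force balancing the electric force, so v_d = E/B.
v_d = 619/0.304 = 2040 m/s.

v_d ≈ 2040 m/s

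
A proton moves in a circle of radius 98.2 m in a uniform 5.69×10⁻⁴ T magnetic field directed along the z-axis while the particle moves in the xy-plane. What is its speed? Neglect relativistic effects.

From |q|vB = mv²/r, v = |q|Br/m.
v = (1.602×10⁻¹⁹)(5.69×10⁻⁴)(98.2)/1.673×10⁻²⁷ ≈ 5.35×10⁶ m/s.

v ≈ 5.35×10⁶ m/s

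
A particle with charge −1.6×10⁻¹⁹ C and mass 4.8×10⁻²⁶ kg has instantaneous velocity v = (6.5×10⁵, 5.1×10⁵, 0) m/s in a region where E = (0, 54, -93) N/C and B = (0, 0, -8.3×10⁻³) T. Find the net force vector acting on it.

F ≈ (6.77×10⁻¹⁶, -8.72×10⁻¹⁶, 1.49×10⁻¹⁷) N

v×B = (-4230, 5400, 0) N/C.
E + v×B = (-4230, 5450, -93.0) N/C.
F = q(E + v×B) = (−1.6×10⁻¹⁹ C)·(-4230, 5450, -93.0) = (6.77×10⁻¹⁶, -8.72×10⁻¹⁶, 1.49×10⁻¹⁷) N.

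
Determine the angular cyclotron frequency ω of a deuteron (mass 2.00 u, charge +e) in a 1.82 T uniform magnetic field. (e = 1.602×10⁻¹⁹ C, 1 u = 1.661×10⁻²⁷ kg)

ω = |q|B/m.
ω = (1.602×10⁻¹⁹)(1.82)/3.322×10⁻²⁷ ≈ 8.78×10⁷ rad/s.

ω ≈ 8.78×10⁷ rad/s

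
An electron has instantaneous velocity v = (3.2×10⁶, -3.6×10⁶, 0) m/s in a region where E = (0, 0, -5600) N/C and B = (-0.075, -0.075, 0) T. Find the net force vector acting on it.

v×B = (0, 0, -5.10×10⁵) N/C.
E + v×B = (0, 0, -5.16×10⁵) N/C.
F = q(E + v×B) = (−1.602×10⁻¹⁹ C)·(0, 0, -5.16×10⁵) = (0, 0, 8.26×10⁻¹⁴) N.

F ≈ (0, 0, 8.26×10⁻¹⁴) N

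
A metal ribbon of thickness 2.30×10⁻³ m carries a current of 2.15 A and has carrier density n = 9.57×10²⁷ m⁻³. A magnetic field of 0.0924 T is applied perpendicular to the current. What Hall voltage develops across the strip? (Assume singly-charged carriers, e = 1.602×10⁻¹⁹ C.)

V_H ≈ 5.63×10⁻⁸ V

V_H = IB/(n e t).
V_H = (2.15)(0.0924)/((9.57×10²⁷)(1.602×10⁻¹⁹)(2.30×10⁻³)) ≈ 5.63×10⁻⁸ V.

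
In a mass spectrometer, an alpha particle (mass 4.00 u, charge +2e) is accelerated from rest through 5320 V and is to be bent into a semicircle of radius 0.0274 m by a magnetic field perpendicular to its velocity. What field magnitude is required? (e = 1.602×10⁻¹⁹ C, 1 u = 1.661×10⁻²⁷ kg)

v = √(2|q|V/m) = √(2·3.204×10⁻¹⁹·5320/6.644×10⁻²⁷) ≈ 7.163×10⁵ m/s.
B = mv/(|q|r) = (6.644×10⁻²⁷)(7.163×10⁵)/((3.204×10⁻¹⁹)(0.0274)) ≈ 0.542 T.

B ≈ 0.542 T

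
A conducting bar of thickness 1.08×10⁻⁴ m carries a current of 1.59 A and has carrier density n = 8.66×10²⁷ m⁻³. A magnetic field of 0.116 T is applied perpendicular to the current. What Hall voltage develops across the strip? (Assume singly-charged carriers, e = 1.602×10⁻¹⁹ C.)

V_H = IB/(n e t).
V_H = (1.59)(0.116)/((8.66×10²⁷)(1.602×10⁻¹⁹)(1.08×10⁻⁴)) ≈ 1.23×10⁻⁶ V.

V_H ≈ 1.23×10⁻⁶ V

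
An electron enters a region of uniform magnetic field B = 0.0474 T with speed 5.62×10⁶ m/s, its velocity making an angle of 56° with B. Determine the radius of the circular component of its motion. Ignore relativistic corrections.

r ≈ 5.59×10⁻⁴ m

v⊥ = v sinθ = 5.62×10⁶·sin56° ≈ 4.659×10⁶ m/s.
r = m v⊥/(|q|B) = (9.109×10⁻³¹)(4.659×10⁶)/((1.602×10⁻¹⁹)(0.0474)) ≈ 5.59×10⁻⁴ m.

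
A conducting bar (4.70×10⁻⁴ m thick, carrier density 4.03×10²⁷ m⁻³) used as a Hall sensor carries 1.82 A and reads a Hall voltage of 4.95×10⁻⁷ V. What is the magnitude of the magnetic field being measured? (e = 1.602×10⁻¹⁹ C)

From V_H = IB/(n e t), B = V_H n e t / I.
B = (4.95×10⁻⁷)(4.03×10²⁷)(1.602×10⁻¹⁹)(4.70×10⁻⁴)/1.82 ≈ 0.0825 T.

B ≈ 0.0825 T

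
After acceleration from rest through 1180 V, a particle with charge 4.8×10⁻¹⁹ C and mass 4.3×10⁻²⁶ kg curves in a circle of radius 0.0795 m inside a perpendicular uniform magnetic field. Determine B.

v = √(2|q|V/m) = √(2·4.8×10⁻¹⁹·1180/4.3×10⁻²⁶) ≈ 1.623×10⁵ m/s.
B = mv/(|q|r) = (4.3×10⁻²⁶)(1.623×10⁵)/((4.8×10⁻¹⁹)(0.0795)) ≈ 0.183 T.

B ≈ 0.183 T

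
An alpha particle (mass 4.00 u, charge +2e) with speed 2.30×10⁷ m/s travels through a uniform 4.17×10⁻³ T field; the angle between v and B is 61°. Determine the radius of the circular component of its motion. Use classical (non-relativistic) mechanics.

r ≈ 100 m

v⊥ = v sinθ = 2.30×10⁷·sin61° ≈ 2.012×10⁷ m/s.
r = m v⊥/(|q|B) = (6.644×10⁻²⁷)(2.012×10⁷)/((3.204×10⁻¹⁹)(4.17×10⁻³)) ≈ 100 m.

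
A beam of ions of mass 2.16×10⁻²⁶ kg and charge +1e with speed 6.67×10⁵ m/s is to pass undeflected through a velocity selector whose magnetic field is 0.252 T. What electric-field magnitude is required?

E = 1.68×10⁵ V/m

For straight-line motion qE = qvB, so E = vB.
E = 6.67×10⁵ × 0.252 = 1.68×10⁵ V/m.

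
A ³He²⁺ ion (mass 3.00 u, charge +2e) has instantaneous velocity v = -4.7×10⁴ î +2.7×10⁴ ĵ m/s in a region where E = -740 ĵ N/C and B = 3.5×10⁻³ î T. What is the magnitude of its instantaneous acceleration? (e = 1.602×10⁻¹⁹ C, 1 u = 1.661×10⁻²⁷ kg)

v×B = (0, 0, -94.5) N/C.
E + v×B = (0, -740, -94.5) N/C.
F = q(E + v×B) = (3.204×10⁻¹⁹ C)·(0, -740, -94.5) = (0, -2.37×10⁻¹⁶, -3.03×10⁻¹⁷) N.
|a| = |F|/m = 2.390×10⁻¹⁶/4.983×10⁻²⁷ ≈ 4.80×10¹⁰ m/s².

|a| ≈ 4.80×10¹⁰ m/s²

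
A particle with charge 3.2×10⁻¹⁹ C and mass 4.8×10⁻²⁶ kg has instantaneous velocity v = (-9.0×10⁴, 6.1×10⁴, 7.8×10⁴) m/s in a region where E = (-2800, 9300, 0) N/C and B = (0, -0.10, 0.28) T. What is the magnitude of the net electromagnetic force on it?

|F| ≈ 1.34×10⁻¹⁴ N

v×B = (2.49×10⁴, 2.52×10⁴, 9000) N/C.
E + v×B = (2.21×10⁴, 3.45×10⁴, 9000) N/C.
F = q(E + v×B) = (3.2×10⁻¹⁹ C)·(2.21×10⁴, 3.45×10⁴, 9000) = (7.07×10⁻¹⁵, 1.10×10⁻¹⁴, 2.88×10⁻¹⁵) N.
|F| = 1.34×10⁻¹⁴ N.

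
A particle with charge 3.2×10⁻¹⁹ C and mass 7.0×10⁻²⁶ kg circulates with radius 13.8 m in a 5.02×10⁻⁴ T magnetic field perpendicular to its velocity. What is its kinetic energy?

v = |q|Br/m, then KE = ½mv² = (qBr)²/(2m).
v = (3.2×10⁻¹⁹)(5.02×10⁻⁴)(13.8)/7.0×10⁻²⁶ ≈ 3.167×10⁴ m/s.
KE = ½(7.0×10⁻²⁶)(3.167×10⁴)² ≈ 3.51×10⁻¹⁷ J.

KE ≈ 3.51×10⁻¹⁷ J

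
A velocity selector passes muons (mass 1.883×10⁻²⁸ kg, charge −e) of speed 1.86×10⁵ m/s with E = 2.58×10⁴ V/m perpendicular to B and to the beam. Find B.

Balance of forces in the selector: qE = qvB ⇒ B = E/v.
B = 2.58×10⁴/1.86×10⁵ = 0.139 T.

B = 0.139 T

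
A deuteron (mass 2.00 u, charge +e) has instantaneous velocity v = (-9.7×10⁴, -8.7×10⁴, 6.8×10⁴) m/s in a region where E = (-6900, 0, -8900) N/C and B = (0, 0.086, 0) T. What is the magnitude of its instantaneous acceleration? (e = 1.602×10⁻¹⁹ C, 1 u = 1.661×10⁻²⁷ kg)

v×B = (-5850, 0, -8340) N/C.
E + v×B = (-1.27×10⁴, 0, -1.72×10⁴) N/C.
F = q(E + v×B) = (1.602×10⁻¹⁹ C)·(-1.27×10⁴, 0, -1.72×10⁴) = (-2.04×10⁻¹⁵, 0, -2.76×10⁻¹⁵) N.
|a| = |F|/m = 3.435×10⁻¹⁵/3.322×10⁻²⁷ ≈ 1.03×10¹² m/s².

|a| ≈ 1.03×10¹² m/s²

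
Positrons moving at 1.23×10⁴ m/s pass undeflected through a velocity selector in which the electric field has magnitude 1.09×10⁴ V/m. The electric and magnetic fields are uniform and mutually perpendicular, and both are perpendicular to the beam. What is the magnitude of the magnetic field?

Balance of forces in the selector: qE = qvB ⇒ B = E/v.
B = 1.09×10⁴/1.23×10⁴ = 0.886 T.

B = 0.886 T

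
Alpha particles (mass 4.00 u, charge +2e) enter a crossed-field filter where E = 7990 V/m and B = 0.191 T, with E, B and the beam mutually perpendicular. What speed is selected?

For undeflected motion the electric and magnetic forces balance: qE = qvB.
v = E/B = 7990/0.191 = 4.18×10⁴ m/s.

v = 4.18×10⁴ m/s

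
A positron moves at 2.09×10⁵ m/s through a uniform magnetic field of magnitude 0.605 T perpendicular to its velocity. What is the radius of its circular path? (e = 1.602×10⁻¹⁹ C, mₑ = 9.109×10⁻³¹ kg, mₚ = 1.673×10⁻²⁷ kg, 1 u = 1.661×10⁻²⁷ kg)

r ≈ 1.96×10⁻⁶ m

The magnetic force provides the centripetal force: |q|vB = mv²/r.
r = mv/(|q|B) = (9.109×10⁻³¹)(2.09×10⁵)/((1.602×10⁻¹⁹)(0.605)) ≈ 1.96×10⁻⁶ m.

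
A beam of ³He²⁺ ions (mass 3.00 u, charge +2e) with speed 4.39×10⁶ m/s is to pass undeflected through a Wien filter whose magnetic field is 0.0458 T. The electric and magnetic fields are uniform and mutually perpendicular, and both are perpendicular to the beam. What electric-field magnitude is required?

For straight-line motion qE = qvB, so E = vB.
E = 4.39×10⁶ × 0.0458 = 2.01×10⁵ V/m.

E = 2.01×10⁵ V/m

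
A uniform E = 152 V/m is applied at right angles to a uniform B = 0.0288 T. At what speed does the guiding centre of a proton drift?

In crossed fields the guiding centre drifts at v_d = |E×B|/B² = E/B, independent of charge and mass.
v_d = 152/0.0288 = 5280 m/s.

v_d ≈ 5280 m/s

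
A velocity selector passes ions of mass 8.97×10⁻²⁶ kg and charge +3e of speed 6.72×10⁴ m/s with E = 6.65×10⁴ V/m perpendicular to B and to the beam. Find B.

Balance of forces in the selector: qE = qvB ⇒ B = E/v.
B = 6.65×10⁴/6.72×10⁴ = 0.990 T.

B = 0.990 T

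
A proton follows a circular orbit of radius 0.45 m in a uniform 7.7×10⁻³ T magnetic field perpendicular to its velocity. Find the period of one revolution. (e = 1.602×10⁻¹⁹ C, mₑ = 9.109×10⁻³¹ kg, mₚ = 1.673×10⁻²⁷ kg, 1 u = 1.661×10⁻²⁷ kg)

T ≈ 8.5×10⁻⁶ s

The cyclotron period depends only on m, q, B: T = 2πm/(|q|B).
T = 2π(1.673×10⁻²⁷)/((1.602×10⁻¹⁹)(7.7×10⁻³)) ≈ 8.5×10⁻⁶ s.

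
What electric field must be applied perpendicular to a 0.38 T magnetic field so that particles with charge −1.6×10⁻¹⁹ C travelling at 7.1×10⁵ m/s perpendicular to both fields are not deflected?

E = 2.7×10⁵ V/m

For straight-line motion qE = qvB, so E = vB.
E = 7.1×10⁵ × 0.38 = 2.7×10⁵ V/m.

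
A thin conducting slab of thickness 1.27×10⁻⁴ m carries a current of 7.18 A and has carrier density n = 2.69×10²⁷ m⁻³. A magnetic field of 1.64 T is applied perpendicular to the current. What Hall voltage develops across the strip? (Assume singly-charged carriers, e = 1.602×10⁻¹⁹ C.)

V_H ≈ 2.15×10⁻⁴ V

V_H = IB/(n e t).
V_H = (7.18)(1.64)/((2.69×10²⁷)(1.602×10⁻¹⁹)(1.27×10⁻⁴)) ≈ 2.15×10⁻⁴ V.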